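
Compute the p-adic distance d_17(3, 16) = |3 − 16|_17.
d_17(3, 16) = 1

Step 1 — x − y = 3 − 16 = -13. Step 2 — v_17(-13) = 0 (factor: -13 = −(17^0 · 13); the sign does not affect v_p). Step 3 — |x − y|_17 = 17^{0} = 1.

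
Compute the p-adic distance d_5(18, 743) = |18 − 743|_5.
d_5(18, 743) = 1/25

Step 1 — x − y = 18 − 743 = -725. Step 2 — v_5(-725) = 2 (factor: -725 = −(5^2 · 29); the sign does not affect v_p). Step 3 — |x − y|_5 = 5^{-2} = 1/25.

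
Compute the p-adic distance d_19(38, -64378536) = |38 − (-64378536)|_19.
d_19(38, -64378536) = 1/2476099

Step 1 — x − y = 38 − (-64378536) = 64378574. Step 2 — v_19(64378574) = 5 (factor: 64378574 = (19^5 · 26); the sign does not affect v_p). Step 3 — |x − y|_19 = 19^{-5} = 1/2476099.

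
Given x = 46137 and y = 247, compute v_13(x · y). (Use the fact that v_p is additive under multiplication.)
v_13(11395839) = 4

v_p(x) = 3 (factor: 46137 = 13^3 · 21); v_p(y) = 1 (factor: 247 = 13^1 · 19). Additivity: v_p(xy) = v_p(x) + v_p(y) = 3 + 1 = 4. (Direct check: xy = 11395839 = 13^4 · (399).)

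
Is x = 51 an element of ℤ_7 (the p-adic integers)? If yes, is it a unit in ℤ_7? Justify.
x ∈ ℤ_7^× (unit); v_7(x) = 0

ℤ_7 = {x ∈ ℚ_7 : v_7(x) ≥ 0} and ℤ_7^× = {x ∈ ℤ_7 : v_7(x) = 0}. Here v_7(51) = v_7(num) − v_7(den) = 0; compare against these criteria.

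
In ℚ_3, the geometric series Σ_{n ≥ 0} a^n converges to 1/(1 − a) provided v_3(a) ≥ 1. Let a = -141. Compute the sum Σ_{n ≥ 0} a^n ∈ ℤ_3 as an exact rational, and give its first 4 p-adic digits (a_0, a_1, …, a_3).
Σ a^n = 1/(1 − a) = 1/142;  first 4 digits = (1, 1, 0, 0)

v_3(a) = 1 ≥ 1, so the series converges in ℤ_3 to 1/(1 − a) = 1/(1 − (-141)) = 1/142. Expand this rational in ℤ_3: compute digits iteratively via d_i = x_i mod 3, x_{i+1} = (x_i − d_i)/3. The first 4 digits are (1, 1, 0, 0).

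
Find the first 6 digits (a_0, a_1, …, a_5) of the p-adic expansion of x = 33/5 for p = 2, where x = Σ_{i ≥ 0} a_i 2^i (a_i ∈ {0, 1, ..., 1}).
(a_0, …, a_5) = (1, 0, 1, 1, 0, 1)

v_2(33/5) = 0 (numerator and denominator both coprime to 2), so x ∈ ℤ_2^×. Compute digits iteratively via a_i = x_i mod 2, x_{i+1} = (x_i − a_i)/2, with x_0 = x:
  x_0 = 33/5;  a_0 = 1;  x_1 = (x_0 − 1)/2 = 14/5
  x_1 = 14/5;  a_1 = 0;  x_2 = (x_1 − 0)/2 = 7/5
  x_2 = 7/5;  a_2 = 1;  x_3 = (x_2 − 1)/2 = 1/5
  x_3 = 1/5;  a_3 = 1;  x_4 = (x_3 − 1)/2 = -2/5
  x_4 = -2/5;  a_4 = 0;  x_5 = (x_4 − 0)/2 = -1/5
  x_5 = -1/5;  a_5 = 1;  x_6 = (x_5 − 1)/2 = -3/5
Digits: (1, 0, 1, 1, 0, 1).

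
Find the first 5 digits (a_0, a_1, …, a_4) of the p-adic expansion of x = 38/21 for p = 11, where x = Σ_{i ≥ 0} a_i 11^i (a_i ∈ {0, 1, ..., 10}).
(a_0, …, a_4) = (6, 8, 5, 0, 1)

v_11(38/21) = 0 (numerator and denominator both coprime to 11), so x ∈ ℤ_11^×. Compute digits iteratively via a_i = x_i mod 11, x_{i+1} = (x_i − a_i)/11, with x_0 = x:
  x_0 = 38/21;  a_0 = 6;  x_1 = (x_0 − 6)/11 = -8/21
  x_1 = -8/21;  a_1 = 8;  x_2 = (x_1 − 8)/11 = -16/21
  x_2 = -16/21;  a_2 = 5;  x_3 = (x_2 − 5)/11 = -11/21
  x_3 = -11/21;  a_3 = 0;  x_4 = (x_3 − 0)/11 = -1/21
  x_4 = -1/21;  a_4 = 1;  x_5 = (x_4 − 1)/11 = -2/21
Digits: (6, 8, 5, 0, 1).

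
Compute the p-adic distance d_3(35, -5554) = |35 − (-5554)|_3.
d_3(35, -5554) = 1/243

Step 1 — x − y = 35 − (-5554) = 5589. Step 2 — v_3(5589) = 5 (factor: 5589 = (3^5 · 23); the sign does not affect v_p). Step 3 — |x − y|_3 = 3^{-5} = 1/243.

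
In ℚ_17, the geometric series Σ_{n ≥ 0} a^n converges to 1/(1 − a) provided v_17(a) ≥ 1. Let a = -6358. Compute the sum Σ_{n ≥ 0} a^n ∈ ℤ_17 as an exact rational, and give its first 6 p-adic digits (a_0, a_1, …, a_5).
Σ a^n = 1/(1 − a) = 1/6359;  first 6 digits = (1, 0, 12, 15, 7, 11)

v_17(a) = 2 ≥ 1, so the series converges in ℤ_17 to 1/(1 − a) = 1/(1 − (-6358)) = 1/6359. Expand this rational in ℤ_17: compute digits iteratively via d_i = x_i mod 17, x_{i+1} = (x_i − d_i)/17. The first 6 digits are (1, 0, 12, 15, 7, 11).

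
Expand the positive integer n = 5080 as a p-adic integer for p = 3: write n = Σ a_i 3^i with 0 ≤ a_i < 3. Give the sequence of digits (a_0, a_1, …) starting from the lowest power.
(a_0, a_1, …) = (1, 1, 0, 2, 2, 2, 0, 2)

Repeated division by 3 gives the digits low-to-high: 5080 = 1 + 1·3^1 + 2·3^3 + 2·3^4 + 2·3^5 + 2·3^7. Digit sequence: (1, 1, 0, 2, 2, 2, 0, 2).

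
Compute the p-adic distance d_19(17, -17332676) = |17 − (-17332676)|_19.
d_19(17, -17332676) = 1/2476099

Step 1 — x − y = 17 − (-17332676) = 17332693. Step 2 — v_19(17332693) = 5 (factor: 17332693 = (19^5 · 7); the sign does not affect v_p). Step 3 — |x − y|_19 = 19^{-5} = 1/2476099.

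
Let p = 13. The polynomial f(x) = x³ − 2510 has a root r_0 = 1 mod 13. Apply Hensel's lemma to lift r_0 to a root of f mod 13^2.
r_1 = 105 (mod 169)

Hensel: r_{i+1} = r_i − f(r_i)/f′(r_i) mod 13^{i+2}, where f′(x) = 3x². Iterate:
  r_0 = 1 (mod 13)
  r_1 = 105 (mod 169)
Final: r = 105 with f(r) ≡ 0 mod 13^2.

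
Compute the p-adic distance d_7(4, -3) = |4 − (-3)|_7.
d_7(4, -3) = 1/7

Step 1 — x − y = 4 − (-3) = 7. Step 2 — v_7(7) = 1 (factor: 7 = (7^1 · 1); the sign does not affect v_p). Step 3 — |x − y|_7 = 7^{-1} = 1/7.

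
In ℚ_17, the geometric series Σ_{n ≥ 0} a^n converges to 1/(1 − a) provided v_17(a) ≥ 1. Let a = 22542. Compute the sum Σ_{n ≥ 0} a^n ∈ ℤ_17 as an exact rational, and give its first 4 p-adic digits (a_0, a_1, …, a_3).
Σ a^n = 1/(1 − a) = -1/22541;  first 4 digits = (1, 0, 10, 4)

v_17(a) = 2 ≥ 1, so the series converges in ℤ_17 to 1/(1 − a) = 1/(1 − 22542) = -1/22541. Expand this rational in ℤ_17: compute digits iteratively via d_i = x_i mod 17, x_{i+1} = (x_i − d_i)/17. The first 4 digits are (1, 0, 10, 4).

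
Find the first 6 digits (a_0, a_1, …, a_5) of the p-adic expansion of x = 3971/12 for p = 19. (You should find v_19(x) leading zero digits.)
(a_0, …, a_5) = (0, 0, 12, 1, 11, 1)

v_19(3971/12) = 2, so a_0 = ... = a_1 = 0. Factor out: x = 19^2 · u with u = 11/12 a unit in ℤ_19. Expand u iteratively via a_{v+i} = u_i mod 19, u_{i+1} = (u_i − a_{v+i})/19:
  u_0 = 11/12;  a_2 = 12;  u_1 = (u_0 − 12)/19 = -7/12
  u_1 = -7/12;  a_3 = 1;  u_2 = (u_1 − 1)/19 = -1/12
  u_2 = -1/12;  a_4 = 11;  u_3 = (u_2 − 11)/19 = -7/12
  u_3 = -7/12;  a_5 = 1;  u_4 = (u_3 − 1)/19 = -1/12
Digits: (0, 0, 12, 1, 11, 1).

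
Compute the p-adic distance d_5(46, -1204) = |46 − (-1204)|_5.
d_5(46, -1204) = 1/625

Step 1 — x − y = 46 − (-1204) = 1250. Step 2 — v_5(1250) = 4 (factor: 1250 = (5^4 · 2); the sign does not affect v_p). Step 3 — |x − y|_5 = 5^{-4} = 1/625.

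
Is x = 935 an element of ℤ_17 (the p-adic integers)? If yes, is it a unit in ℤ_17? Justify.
x ∈ ℤ_17 but not a unit; v_17(x) = 1 > 0

ℤ_17 = {x ∈ ℚ_17 : v_17(x) ≥ 0} and ℤ_17^× = {x ∈ ℤ_17 : v_17(x) = 0}. Here v_17(935) = v_17(num) − v_17(den) = 1; compare against these criteria.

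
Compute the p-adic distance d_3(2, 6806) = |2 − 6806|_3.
d_3(2, 6806) = 1/243

Step 1 — x − y = 2 − 6806 = -6804. Step 2 — v_3(-6804) = 5 (factor: -6804 = −(3^5 · 28); the sign does not affect v_p). Step 3 — |x − y|_3 = 3^{-5} = 1/243.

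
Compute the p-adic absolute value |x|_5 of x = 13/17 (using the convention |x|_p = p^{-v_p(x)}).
|13/17|_5 = 1

Step 1 — compute v_5(x) by factoring powers of 5 out of the numerator and denominator: v_5(13/17) = 0. Step 2 — apply |x|_p = p^{-v_p(x)} = 5^{0} = 1.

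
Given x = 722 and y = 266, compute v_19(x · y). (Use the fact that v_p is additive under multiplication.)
v_19(192052) = 3

v_p(x) = 2 (factor: 722 = 19^2 · 2); v_p(y) = 1 (factor: 266 = 19^1 · 14). Additivity: v_p(xy) = v_p(x) + v_p(y) = 2 + 1 = 3. (Direct check: xy = 192052 = 19^3 · (28).)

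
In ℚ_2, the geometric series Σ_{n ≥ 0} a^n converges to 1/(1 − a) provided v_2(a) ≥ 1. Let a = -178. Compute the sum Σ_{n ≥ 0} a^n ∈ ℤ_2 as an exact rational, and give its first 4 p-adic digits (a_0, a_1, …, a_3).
Σ a^n = 1/(1 − a) = 1/179;  first 4 digits = (1, 1, 0, 1)

v_2(a) = 1 ≥ 1, so the series converges in ℤ_2 to 1/(1 − a) = 1/(1 − (-178)) = 1/179. Expand this rational in ℤ_2: compute digits iteratively via d_i = x_i mod 2, x_{i+1} = (x_i − d_i)/2. The first 4 digits are (1, 1, 0, 1).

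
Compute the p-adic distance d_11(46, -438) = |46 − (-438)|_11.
d_11(46, -438) = 1/121

Step 1 — x − y = 46 − (-438) = 484. Step 2 — v_11(484) = 2 (factor: 484 = (11^2 · 4); the sign does not affect v_p). Step 3 — |x − y|_11 = 11^{-2} = 1/121.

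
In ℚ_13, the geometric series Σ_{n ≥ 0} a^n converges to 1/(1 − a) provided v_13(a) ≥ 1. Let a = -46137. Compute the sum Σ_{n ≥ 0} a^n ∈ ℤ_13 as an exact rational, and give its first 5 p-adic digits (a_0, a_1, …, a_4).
Σ a^n = 1/(1 − a) = 1/46138;  first 5 digits = (1, 0, 0, 5, 11)

v_13(a) = 3 ≥ 1, so the series converges in ℤ_13 to 1/(1 − a) = 1/(1 − (-46137)) = 1/46138. Expand this rational in ℤ_13: compute digits iteratively via d_i = x_i mod 13, x_{i+1} = (x_i − d_i)/13. The first 5 digits are (1, 0, 0, 5, 11).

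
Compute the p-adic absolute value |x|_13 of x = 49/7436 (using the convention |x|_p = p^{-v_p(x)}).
|49/7436|_13 = 169

Step 1 — compute v_13(x) by factoring powers of 13 out of the numerator and denominator: v_13(49/7436) = -2. Step 2 — apply |x|_p = p^{-v_p(x)} = 13^{2} = 169.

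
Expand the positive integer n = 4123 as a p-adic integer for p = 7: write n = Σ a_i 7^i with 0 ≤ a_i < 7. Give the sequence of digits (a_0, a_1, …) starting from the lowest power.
(a_0, a_1, …) = (0, 1, 0, 5, 1)

Repeated division by 7 gives the digits low-to-high: 4123 = 1·7^1 + 5·7^3 + 1·7^4. Digit sequence: (0, 1, 0, 5, 1).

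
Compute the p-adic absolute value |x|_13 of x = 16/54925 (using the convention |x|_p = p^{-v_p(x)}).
|16/54925|_13 = 2197

Step 1 — compute v_13(x) by factoring powers of 13 out of the numerator and denominator: v_13(16/54925) = -3. Step 2 — apply |x|_p = p^{-v_p(x)} = 13^{3} = 2197.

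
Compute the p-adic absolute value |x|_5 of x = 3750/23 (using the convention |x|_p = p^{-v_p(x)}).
|3750/23|_5 = 1/625

Step 1 — compute v_5(x) by factoring powers of 5 out of the numerator and denominator: v_5(3750/23) = 4. Step 2 — apply |x|_p = p^{-v_p(x)} = 5^{-4} = 1/625.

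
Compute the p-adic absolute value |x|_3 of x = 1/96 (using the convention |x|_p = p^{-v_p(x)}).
|1/96|_3 = 3

Step 1 — compute v_3(x) by factoring powers of 3 out of the numerator and denominator: v_3(1/96) = -1. Step 2 — apply |x|_p = p^{-v_p(x)} = 3^{1} = 3.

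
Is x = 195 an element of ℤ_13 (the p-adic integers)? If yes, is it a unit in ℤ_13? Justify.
x ∈ ℤ_13 but not a unit; v_13(x) = 1 > 0

ℤ_13 = {x ∈ ℚ_13 : v_13(x) ≥ 0} and ℤ_13^× = {x ∈ ℤ_13 : v_13(x) = 0}. Here v_13(195) = v_13(num) − v_13(den) = 1; compare against these criteria.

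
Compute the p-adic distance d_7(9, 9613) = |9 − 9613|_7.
d_7(9, 9613) = 1/2401

Step 1 — x − y = 9 − 9613 = -9604. Step 2 — v_7(-9604) = 4 (factor: -9604 = −(7^4 · 4); the sign does not affect v_p). Step 3 — |x − y|_7 = 7^{-4} = 1/2401.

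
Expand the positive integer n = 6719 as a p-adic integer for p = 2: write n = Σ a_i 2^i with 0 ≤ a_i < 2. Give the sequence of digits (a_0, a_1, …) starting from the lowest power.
(a_0, a_1, …) = (1, 1, 1, 1, 1, 1, 0, 0, 0, 1, 0, 1, 1)

Repeated division by 2 gives the digits low-to-high: 6719 = 1 + 1·2^1 + 1·2^2 + 1·2^3 + 1·2^4 + 1·2^5 + 1·2^9 + 1·2^11 + 1·2^12. Digit sequence: (1, 1, 1, 1, 1, 1, 0, 0, 0, 1, 0, 1, 1).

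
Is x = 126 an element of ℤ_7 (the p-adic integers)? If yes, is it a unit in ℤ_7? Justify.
x ∈ ℤ_7 but not a unit; v_7(x) = 1 > 0

ℤ_7 = {x ∈ ℚ_7 : v_7(x) ≥ 0} and ℤ_7^× = {x ∈ ℤ_7 : v_7(x) = 0}. Here v_7(126) = v_7(num) − v_7(den) = 1; compare against these criteria.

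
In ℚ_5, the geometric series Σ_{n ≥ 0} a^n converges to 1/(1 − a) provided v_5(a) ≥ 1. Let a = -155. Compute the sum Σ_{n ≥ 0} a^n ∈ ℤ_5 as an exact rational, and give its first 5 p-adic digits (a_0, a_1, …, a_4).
Σ a^n = 1/(1 − a) = 1/156;  first 5 digits = (1, 4, 4, 4, 0)

v_5(a) = 1 ≥ 1, so the series converges in ℤ_5 to 1/(1 − a) = 1/(1 − (-155)) = 1/156. Expand this rational in ℤ_5: compute digits iteratively via d_i = x_i mod 5, x_{i+1} = (x_i − d_i)/5. The first 5 digits are (1, 4, 4, 4, 0).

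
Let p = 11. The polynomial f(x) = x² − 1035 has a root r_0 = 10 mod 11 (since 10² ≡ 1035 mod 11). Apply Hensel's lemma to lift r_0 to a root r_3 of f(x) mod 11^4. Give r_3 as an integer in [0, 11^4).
r_3 = 12671 (mod 14641)

Hensel's recurrence: r_{i+1} = r_i − f(r_i)·(f′(r_i))^{-1} mod 11^{i+2}, with f′(x) = 2x. Iterate:
  r_0 = 10 (mod 11)
  r_1 = 87 (mod 121)
  r_2 = 692 (mod 1331)
  r_3 = 12671 (mod 14641)
Final: r_3 = 12671, and one checks f(r_3) ≡ 0 mod 11^4.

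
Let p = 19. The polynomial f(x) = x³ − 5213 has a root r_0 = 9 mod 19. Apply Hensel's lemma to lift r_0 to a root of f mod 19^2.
r_1 = 332 (mod 361)

Hensel: r_{i+1} = r_i − f(r_i)/f′(r_i) mod 19^{i+2}, where f′(x) = 3x². Iterate:
  r_0 = 9 (mod 19)
  r_1 = 332 (mod 361)
Final: r = 332 with f(r) ≡ 0 mod 19^2.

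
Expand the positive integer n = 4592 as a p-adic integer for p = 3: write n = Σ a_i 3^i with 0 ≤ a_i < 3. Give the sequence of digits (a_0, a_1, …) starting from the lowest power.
(a_0, a_1, …) = (2, 0, 0, 2, 2, 0, 0, 2)

Repeated division by 3 gives the digits low-to-high: 4592 = 2 + 2·3^3 + 2·3^4 + 2·3^7. Digit sequence: (2, 0, 0, 2, 2, 0, 0, 2).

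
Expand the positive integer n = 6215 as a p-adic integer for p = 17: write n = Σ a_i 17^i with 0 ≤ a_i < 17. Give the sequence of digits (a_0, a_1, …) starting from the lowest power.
(a_0, a_1, …) = (10, 8, 4, 1)

Repeated division by 17 gives the digits low-to-high: 6215 = 10 + 8·17^1 + 4·17^2 + 1·17^3. Digit sequence: (10, 8, 4, 1).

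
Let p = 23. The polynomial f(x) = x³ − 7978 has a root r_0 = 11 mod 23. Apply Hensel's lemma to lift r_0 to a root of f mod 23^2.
r_1 = 57 (mod 529)

Hensel: r_{i+1} = r_i − f(r_i)/f′(r_i) mod 23^{i+2}, where f′(x) = 3x². Iterate:
  r_0 = 11 (mod 23)
  r_1 = 57 (mod 529)
Final: r = 57 with f(r) ≡ 0 mod 23^2.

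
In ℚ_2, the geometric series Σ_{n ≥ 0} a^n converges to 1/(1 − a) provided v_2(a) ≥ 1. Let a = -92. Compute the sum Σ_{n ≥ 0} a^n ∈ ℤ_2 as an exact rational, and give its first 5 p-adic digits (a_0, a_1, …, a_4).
Σ a^n = 1/(1 − a) = 1/93;  first 5 digits = (1, 0, 1, 0, 1)

v_2(a) = 2 ≥ 1, so the series converges in ℤ_2 to 1/(1 − a) = 1/(1 − (-92)) = 1/93. Expand this rational in ℤ_2: compute digits iteratively via d_i = x_i mod 2, x_{i+1} = (x_i − d_i)/2. The first 5 digits are (1, 0, 1, 0, 1).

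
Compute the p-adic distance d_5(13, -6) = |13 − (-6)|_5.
d_5(13, -6) = 1

Step 1 — x − y = 13 − (-6) = 19. Step 2 — v_5(19) = 0 (factor: 19 = (5^0 · 19); the sign does not affect v_p). Step 3 — |x − y|_5 = 5^{0} = 1.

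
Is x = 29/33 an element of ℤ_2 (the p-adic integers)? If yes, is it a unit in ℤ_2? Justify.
x ∈ ℤ_2^× (unit); v_2(x) = 0

ℤ_2 = {x ∈ ℚ_2 : v_2(x) ≥ 0} and ℤ_2^× = {x ∈ ℤ_2 : v_2(x) = 0}. Here v_2(29/33) = v_2(num) − v_2(den) = 0; compare against these criteria.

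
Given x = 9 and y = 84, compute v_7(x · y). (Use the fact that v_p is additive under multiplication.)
v_7(756) = 1

v_p(x) = 0 (factor: 9 = 7^0 · 9); v_p(y) = 1 (factor: 84 = 7^1 · 12). Additivity: v_p(xy) = v_p(x) + v_p(y) = 0 + 1 = 1. (Direct check: xy = 756 = 7^1 · (108).)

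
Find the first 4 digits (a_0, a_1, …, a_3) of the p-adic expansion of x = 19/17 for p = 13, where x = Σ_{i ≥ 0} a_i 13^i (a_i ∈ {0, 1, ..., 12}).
(a_0, …, a_3) = (8, 1, 6, 11)

v_13(19/17) = 0 (numerator and denominator both coprime to 13), so x ∈ ℤ_13^×. Compute digits iteratively via a_i = x_i mod 13, x_{i+1} = (x_i − a_i)/13, with x_0 = x:
  x_0 = 19/17;  a_0 = 8;  x_1 = (x_0 − 8)/13 = -9/17
  x_1 = -9/17;  a_1 = 1;  x_2 = (x_1 − 1)/13 = -2/17
  x_2 = -2/17;  a_2 = 6;  x_3 = (x_2 − 6)/13 = -8/17
  x_3 = -8/17;  a_3 = 11;  x_4 = (x_3 − 11)/13 = -15/17
Digits: (8, 1, 6, 11).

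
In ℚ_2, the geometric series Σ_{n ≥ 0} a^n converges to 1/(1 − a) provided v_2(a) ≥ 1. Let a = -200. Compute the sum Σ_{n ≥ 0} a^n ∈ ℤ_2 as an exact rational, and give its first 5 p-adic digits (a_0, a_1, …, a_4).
Σ a^n = 1/(1 − a) = 1/201;  first 5 digits = (1, 0, 0, 1, 1)

v_2(a) = 3 ≥ 1, so the series converges in ℤ_2 to 1/(1 − a) = 1/(1 − (-200)) = 1/201. Expand this rational in ℤ_2: compute digits iteratively via d_i = x_i mod 2, x_{i+1} = (x_i − d_i)/2. The first 5 digits are (1, 0, 0, 1, 1).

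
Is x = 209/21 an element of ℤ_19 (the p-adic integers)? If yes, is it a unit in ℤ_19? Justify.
x ∈ ℤ_19 but not a unit; v_19(x) = 1 > 0

ℤ_19 = {x ∈ ℚ_19 : v_19(x) ≥ 0} and ℤ_19^× = {x ∈ ℤ_19 : v_19(x) = 0}. Here v_19(209/21) = v_19(num) − v_19(den) = 1; compare against these criteria.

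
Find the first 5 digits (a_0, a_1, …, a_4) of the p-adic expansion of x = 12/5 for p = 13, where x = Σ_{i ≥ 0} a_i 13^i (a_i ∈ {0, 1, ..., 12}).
(a_0, …, a_4) = (5, 5, 10, 7, 2)

v_13(12/5) = 0 (numerator and denominator both coprime to 13), so x ∈ ℤ_13^×. Compute digits iteratively via a_i = x_i mod 13, x_{i+1} = (x_i − a_i)/13, with x_0 = x:
  x_0 = 12/5;  a_0 = 5;  x_1 = (x_0 − 5)/13 = -1/5
  x_1 = -1/5;  a_1 = 5;  x_2 = (x_1 − 5)/13 = -2/5
  x_2 = -2/5;  a_2 = 10;  x_3 = (x_2 − 10)/13 = -4/5
  x_3 = -4/5;  a_3 = 7;  x_4 = (x_3 − 7)/13 = -3/5
  x_4 = -3/5;  a_4 = 2;  x_5 = (x_4 − 2)/13 = -1/5
Digits: (5, 5, 10, 7, 2).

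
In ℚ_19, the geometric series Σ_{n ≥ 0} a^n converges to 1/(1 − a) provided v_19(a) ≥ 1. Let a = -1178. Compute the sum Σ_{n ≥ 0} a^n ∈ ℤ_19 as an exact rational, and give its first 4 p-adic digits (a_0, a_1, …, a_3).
Σ a^n = 1/(1 − a) = 1/1179;  first 4 digits = (1, 14, 2, 1)

v_19(a) = 1 ≥ 1, so the series converges in ℤ_19 to 1/(1 − a) = 1/(1 − (-1178)) = 1/1179. Expand this rational in ℤ_19: compute digits iteratively via d_i = x_i mod 19, x_{i+1} = (x_i − d_i)/19. The first 4 digits are (1, 14, 2, 1).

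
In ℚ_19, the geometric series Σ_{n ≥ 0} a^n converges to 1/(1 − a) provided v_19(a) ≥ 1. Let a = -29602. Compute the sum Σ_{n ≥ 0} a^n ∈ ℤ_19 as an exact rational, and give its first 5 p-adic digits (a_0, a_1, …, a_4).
Σ a^n = 1/(1 − a) = 1/29603;  first 5 digits = (1, 0, 13, 14, 16)

v_19(a) = 2 ≥ 1, so the series converges in ℤ_19 to 1/(1 − a) = 1/(1 − (-29602)) = 1/29603. Expand this rational in ℤ_19: compute digits iteratively via d_i = x_i mod 19, x_{i+1} = (x_i − d_i)/19. The first 5 digits are (1, 0, 13, 14, 16).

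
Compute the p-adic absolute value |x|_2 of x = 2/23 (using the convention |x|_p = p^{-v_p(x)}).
|2/23|_2 = 1/2

Step 1 — compute v_2(x) by factoring powers of 2 out of the numerator and denominator: v_2(2/23) = 1. Step 2 — apply |x|_p = p^{-v_p(x)} = 2^{-1} = 1/2.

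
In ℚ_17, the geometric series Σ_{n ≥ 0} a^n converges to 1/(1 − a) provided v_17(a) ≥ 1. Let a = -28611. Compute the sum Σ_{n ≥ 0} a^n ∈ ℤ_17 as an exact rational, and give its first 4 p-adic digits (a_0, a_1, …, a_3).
Σ a^n = 1/(1 − a) = 1/28612;  first 4 digits = (1, 0, 3, 11)

v_17(a) = 2 ≥ 1, so the series converges in ℤ_17 to 1/(1 − a) = 1/(1 − (-28611)) = 1/28612. Expand this rational in ℤ_17: compute digits iteratively via d_i = x_i mod 17, x_{i+1} = (x_i − d_i)/17. The first 4 digits are (1, 0, 3, 11).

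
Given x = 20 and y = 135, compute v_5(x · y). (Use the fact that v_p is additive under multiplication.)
v_5(2700) = 2

v_p(x) = 1 (factor: 20 = 5^1 · 4); v_p(y) = 1 (factor: 135 = 5^1 · 27). Additivity: v_p(xy) = v_p(x) + v_p(y) = 1 + 1 = 2. (Direct check: xy = 2700 = 5^2 · (108).)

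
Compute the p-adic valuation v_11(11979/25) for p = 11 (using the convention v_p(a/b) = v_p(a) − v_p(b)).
v_11(11979/25) = 3

Factor powers of 11 from the numerator and denominator of the reduced fraction: 11979 = 11^3 · 9 and 25 = 11^0 · 25. Apply v_p(a/b) = v_p(a) − v_p(b): v_11(11979/25) = 3 − 0 = 3.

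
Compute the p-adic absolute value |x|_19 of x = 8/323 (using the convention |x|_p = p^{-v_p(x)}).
|8/323|_19 = 19

Step 1 — compute v_19(x) by factoring powers of 19 out of the numerator and denominator: v_19(8/323) = -1. Step 2 — apply |x|_p = p^{-v_p(x)} = 19^{1} = 19.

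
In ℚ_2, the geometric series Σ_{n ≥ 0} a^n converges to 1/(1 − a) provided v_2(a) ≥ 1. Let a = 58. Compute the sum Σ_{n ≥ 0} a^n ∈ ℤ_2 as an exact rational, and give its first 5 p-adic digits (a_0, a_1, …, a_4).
Σ a^n = 1/(1 − a) = -1/57;  first 5 digits = (1, 1, 1, 0, 1)

v_2(a) = 1 ≥ 1, so the series converges in ℤ_2 to 1/(1 − a) = 1/(1 − 58) = -1/57. Expand this rational in ℤ_2: compute digits iteratively via d_i = x_i mod 2, x_{i+1} = (x_i − d_i)/2. The first 5 digits are (1, 1, 1, 0, 1).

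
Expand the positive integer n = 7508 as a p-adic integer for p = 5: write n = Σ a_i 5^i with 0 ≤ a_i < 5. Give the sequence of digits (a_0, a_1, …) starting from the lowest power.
(a_0, a_1, …) = (3, 1, 0, 0, 2, 2)

Repeated division by 5 gives the digits low-to-high: 7508 = 3 + 1·5^1 + 2·5^4 + 2·5^5. Digit sequence: (3, 1, 0, 0, 2, 2).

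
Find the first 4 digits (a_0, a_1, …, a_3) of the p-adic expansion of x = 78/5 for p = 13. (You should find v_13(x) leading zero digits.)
(a_0, …, a_3) = (0, 9, 2, 5)

v_13(78/5) = 1, so a_0 = ... = a_0 = 0. Factor out: x = 13^1 · u with u = 6/5 a unit in ℤ_13. Expand u iteratively via a_{v+i} = u_i mod 13, u_{i+1} = (u_i − a_{v+i})/13:
  u_0 = 6/5;  a_1 = 9;  u_1 = (u_0 − 9)/13 = -3/5
  u_1 = -3/5;  a_2 = 2;  u_2 = (u_1 − 2)/13 = -1/5
  u_2 = -1/5;  a_3 = 5;  u_3 = (u_2 − 5)/13 = -2/5
Digits: (0, 9, 2, 5).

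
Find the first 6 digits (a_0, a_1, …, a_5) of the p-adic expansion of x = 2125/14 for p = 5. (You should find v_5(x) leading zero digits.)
(a_0, …, a_5) = (0, 0, 0, 3, 0, 1)

v_5(2125/14) = 3, so a_0 = ... = a_2 = 0. Factor out: x = 5^3 · u with u = 17/14 a unit in ℤ_5. Expand u iteratively via a_{v+i} = u_i mod 5, u_{i+1} = (u_i − a_{v+i})/5:
  u_0 = 17/14;  a_3 = 3;  u_1 = (u_0 − 3)/5 = -5/14
  u_1 = -5/14;  a_4 = 0;  u_2 = (u_1 − 0)/5 = -1/14
  u_2 = -1/14;  a_5 = 1;  u_3 = (u_2 − 1)/5 = -3/14
Digits: (0, 0, 0, 3, 0, 1).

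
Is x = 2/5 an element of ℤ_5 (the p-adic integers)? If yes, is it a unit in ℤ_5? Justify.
x ∉ ℤ_5 (v_5(x) = -1 < 0)

ℤ_5 = {x ∈ ℚ_5 : v_5(x) ≥ 0} and ℤ_5^× = {x ∈ ℤ_5 : v_5(x) = 0}. Here v_5(2/5) = v_5(num) − v_5(den) = -1; compare against these criteria.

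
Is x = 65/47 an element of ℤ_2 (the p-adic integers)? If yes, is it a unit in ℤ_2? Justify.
x ∈ ℤ_2^× (unit); v_2(x) = 0

ℤ_2 = {x ∈ ℚ_2 : v_2(x) ≥ 0} and ℤ_2^× = {x ∈ ℤ_2 : v_2(x) = 0}. Here v_2(65/47) = v_2(num) − v_2(den) = 0; compare against these criteria.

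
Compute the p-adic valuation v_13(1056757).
v_13(1056757) = 4

v_13(n) is the largest exponent k such that 13^k divides n. Factor out: 1056757 = 13^4 · 37. (Sign doesn't affect v_p.) So v_13(1056757) = 4.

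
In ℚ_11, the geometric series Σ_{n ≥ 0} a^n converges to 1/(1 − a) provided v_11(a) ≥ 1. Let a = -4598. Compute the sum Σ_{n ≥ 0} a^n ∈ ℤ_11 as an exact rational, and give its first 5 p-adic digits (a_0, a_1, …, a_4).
Σ a^n = 1/(1 − a) = 1/4599;  first 5 digits = (1, 0, 6, 7, 2)

v_11(a) = 2 ≥ 1, so the series converges in ℤ_11 to 1/(1 − a) = 1/(1 − (-4598)) = 1/4599. Expand this rational in ℤ_11: compute digits iteratively via d_i = x_i mod 11, x_{i+1} = (x_i − d_i)/11. The first 5 digits are (1, 0, 6, 7, 2).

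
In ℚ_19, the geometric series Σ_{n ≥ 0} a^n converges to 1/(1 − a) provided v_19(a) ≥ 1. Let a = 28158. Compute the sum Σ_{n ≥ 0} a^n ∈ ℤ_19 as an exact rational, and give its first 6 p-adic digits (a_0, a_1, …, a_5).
Σ a^n = 1/(1 − a) = -1/28157;  first 6 digits = (1, 0, 2, 4, 4, 16)

v_19(a) = 2 ≥ 1, so the series converges in ℤ_19 to 1/(1 − a) = 1/(1 − 28158) = -1/28157. Expand this rational in ℤ_19: compute digits iteratively via d_i = x_i mod 19, x_{i+1} = (x_i − d_i)/19. The first 6 digits are (1, 0, 2, 4, 4, 16).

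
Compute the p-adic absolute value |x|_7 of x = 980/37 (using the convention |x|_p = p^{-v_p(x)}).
|980/37|_7 = 1/49

Step 1 — compute v_7(x) by factoring powers of 7 out of the numerator and denominator: v_7(980/37) = 2. Step 2 — apply |x|_p = p^{-v_p(x)} = 7^{-2} = 1/49.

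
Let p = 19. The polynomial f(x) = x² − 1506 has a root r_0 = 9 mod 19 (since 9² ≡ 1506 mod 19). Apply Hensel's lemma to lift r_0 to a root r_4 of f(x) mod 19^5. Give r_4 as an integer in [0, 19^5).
r_4 = 609757 (mod 2476099)

Hensel's recurrence: r_{i+1} = r_i − f(r_i)·(f′(r_i))^{-1} mod 19^{i+2}, with f′(x) = 2x. Iterate:
  r_0 = 9 (mod 19)
  r_1 = 28 (mod 361)
  r_2 = 6165 (mod 6859)
  r_3 = 88473 (mod 130321)
  r_4 = 609757 (mod 2476099)
Final: r_4 = 609757, and one checks f(r_4) ≡ 0 mod 19^5.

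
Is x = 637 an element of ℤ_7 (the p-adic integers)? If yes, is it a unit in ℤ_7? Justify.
x ∈ ℤ_7 but not a unit; v_7(x) = 2 > 0

ℤ_7 = {x ∈ ℚ_7 : v_7(x) ≥ 0} and ℤ_7^× = {x ∈ ℤ_7 : v_7(x) = 0}. Here v_7(637) = v_7(num) − v_7(den) = 2; compare against these criteria.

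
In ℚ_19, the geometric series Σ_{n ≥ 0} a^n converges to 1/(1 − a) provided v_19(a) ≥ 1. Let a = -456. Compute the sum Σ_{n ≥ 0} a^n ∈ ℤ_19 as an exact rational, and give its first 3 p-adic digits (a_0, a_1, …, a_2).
Σ a^n = 1/(1 − a) = 1/457;  first 3 digits = (1, 14, 4)

v_19(a) = 1 ≥ 1, so the series converges in ℤ_19 to 1/(1 − a) = 1/(1 − (-456)) = 1/457. Expand this rational in ℤ_19: compute digits iteratively via d_i = x_i mod 19, x_{i+1} = (x_i − d_i)/19. The first 3 digits are (1, 14, 4).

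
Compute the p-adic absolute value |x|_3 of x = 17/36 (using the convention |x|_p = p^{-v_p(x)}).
|17/36|_3 = 9

Step 1 — compute v_3(x) by factoring powers of 3 out of the numerator and denominator: v_3(17/36) = -2. Step 2 — apply |x|_p = p^{-v_p(x)} = 3^{2} = 9.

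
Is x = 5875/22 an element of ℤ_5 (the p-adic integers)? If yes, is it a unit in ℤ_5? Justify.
x ∈ ℤ_5 but not a unit; v_5(x) = 3 > 0

ℤ_5 = {x ∈ ℚ_5 : v_5(x) ≥ 0} and ℤ_5^× = {x ∈ ℤ_5 : v_5(x) = 0}. Here v_5(5875/22) = v_5(num) − v_5(den) = 3; compare against these criteria.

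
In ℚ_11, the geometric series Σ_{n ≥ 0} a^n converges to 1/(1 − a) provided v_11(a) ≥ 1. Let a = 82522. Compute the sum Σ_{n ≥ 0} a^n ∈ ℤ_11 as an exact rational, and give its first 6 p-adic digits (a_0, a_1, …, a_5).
Σ a^n = 1/(1 − a) = -1/82521;  first 6 digits = (1, 0, 0, 7, 5, 0)

v_11(a) = 3 ≥ 1, so the series converges in ℤ_11 to 1/(1 − a) = 1/(1 − 82522) = -1/82521. Expand this rational in ℤ_11: compute digits iteratively via d_i = x_i mod 11, x_{i+1} = (x_i − d_i)/11. The first 6 digits are (1, 0, 0, 7, 5, 0).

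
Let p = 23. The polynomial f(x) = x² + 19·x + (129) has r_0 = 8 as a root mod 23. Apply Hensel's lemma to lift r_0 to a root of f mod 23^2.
r_1 = 376 (mod 529)

Hensel: r_{i+1} = r_i − f(r_i)·(f′(r_i))^{-1} mod 23^{i+2}, f′(x) = 2x + 19. Iterate:
  r_0 = 8 (mod 23)
  r_1 = 376 (mod 529)
Final: r = 376 satisfies f(r) ≡ 0 mod 23^2.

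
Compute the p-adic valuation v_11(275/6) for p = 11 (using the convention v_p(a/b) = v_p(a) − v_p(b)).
v_11(275/6) = 1

Factor powers of 11 from the numerator and denominator of the reduced fraction: 275 = 11^1 · 25 and 6 = 11^0 · 6. Apply v_p(a/b) = v_p(a) − v_p(b): v_11(275/6) = 1 − 0 = 1.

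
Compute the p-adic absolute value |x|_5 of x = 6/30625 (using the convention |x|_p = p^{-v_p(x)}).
|6/30625|_5 = 625

Step 1 — compute v_5(x) by factoring powers of 5 out of the numerator and denominator: v_5(6/30625) = -4. Step 2 — apply |x|_p = p^{-v_p(x)} = 5^{4} = 625.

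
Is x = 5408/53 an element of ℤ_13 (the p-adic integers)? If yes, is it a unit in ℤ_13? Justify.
x ∈ ℤ_13 but not a unit; v_13(x) = 2 > 0

ℤ_13 = {x ∈ ℚ_13 : v_13(x) ≥ 0} and ℤ_13^× = {x ∈ ℤ_13 : v_13(x) = 0}. Here v_13(5408/53) = v_13(num) − v_13(den) = 2; compare against these criteria.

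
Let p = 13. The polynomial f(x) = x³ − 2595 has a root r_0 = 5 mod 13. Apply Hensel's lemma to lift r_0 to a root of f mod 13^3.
r_2 = 1604 (mod 2197)

Hensel: r_{i+1} = r_i − f(r_i)/f′(r_i) mod 13^{i+2}, where f′(x) = 3x². Iterate:
  r_0 = 5 (mod 13)
  r_1 = 83 (mod 169)
  r_2 = 1604 (mod 2197)
Final: r = 1604 with f(r) ≡ 0 mod 13^3.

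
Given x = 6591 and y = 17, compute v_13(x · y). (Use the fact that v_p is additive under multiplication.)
v_13(112047) = 3

v_p(x) = 3 (factor: 6591 = 13^3 · 3); v_p(y) = 0 (factor: 17 = 13^0 · 17). Additivity: v_p(xy) = v_p(x) + v_p(y) = 3 + 0 = 3. (Direct check: xy = 112047 = 13^3 · (51).)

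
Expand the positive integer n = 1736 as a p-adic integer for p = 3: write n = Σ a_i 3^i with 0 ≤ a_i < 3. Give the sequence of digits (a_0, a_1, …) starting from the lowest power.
(a_0, a_1, …) = (2, 2, 0, 1, 0, 1, 2)

Repeated division by 3 gives the digits low-to-high: 1736 = 2 + 2·3^1 + 1·3^3 + 1·3^5 + 2·3^6. Digit sequence: (2, 2, 0, 1, 0, 1, 2).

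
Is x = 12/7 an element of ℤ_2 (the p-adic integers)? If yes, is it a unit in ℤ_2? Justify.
x ∈ ℤ_2 but not a unit; v_2(x) = 2 > 0

ℤ_2 = {x ∈ ℚ_2 : v_2(x) ≥ 0} and ℤ_2^× = {x ∈ ℤ_2 : v_2(x) = 0}. Here v_2(12/7) = v_2(num) − v_2(den) = 2; compare against these criteria.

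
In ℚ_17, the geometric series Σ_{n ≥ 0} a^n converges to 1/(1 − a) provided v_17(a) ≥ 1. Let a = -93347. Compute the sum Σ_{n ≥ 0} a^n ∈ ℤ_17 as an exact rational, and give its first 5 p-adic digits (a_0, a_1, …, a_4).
Σ a^n = 1/(1 − a) = 1/93348;  first 5 digits = (1, 0, 0, 15, 15)

v_17(a) = 3 ≥ 1, so the series converges in ℤ_17 to 1/(1 − a) = 1/(1 − (-93347)) = 1/93348. Expand this rational in ℤ_17: compute digits iteratively via d_i = x_i mod 17, x_{i+1} = (x_i − d_i)/17. The first 5 digits are (1, 0, 0, 15, 15).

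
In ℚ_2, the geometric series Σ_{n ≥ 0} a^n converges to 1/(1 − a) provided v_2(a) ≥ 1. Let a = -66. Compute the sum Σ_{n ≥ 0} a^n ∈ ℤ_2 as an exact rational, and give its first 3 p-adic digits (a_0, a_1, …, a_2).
Σ a^n = 1/(1 − a) = 1/67;  first 3 digits = (1, 1, 0)

v_2(a) = 1 ≥ 1, so the series converges in ℤ_2 to 1/(1 − a) = 1/(1 − (-66)) = 1/67. Expand this rational in ℤ_2: compute digits iteratively via d_i = x_i mod 2, x_{i+1} = (x_i − d_i)/2. The first 3 digits are (1, 1, 0).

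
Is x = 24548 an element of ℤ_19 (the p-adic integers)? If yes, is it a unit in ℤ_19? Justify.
x ∈ ℤ_19 but not a unit; v_19(x) = 2 > 0

ℤ_19 = {x ∈ ℚ_19 : v_19(x) ≥ 0} and ℤ_19^× = {x ∈ ℤ_19 : v_19(x) = 0}. Here v_19(24548) = v_19(num) − v_19(den) = 2; compare against these criteria.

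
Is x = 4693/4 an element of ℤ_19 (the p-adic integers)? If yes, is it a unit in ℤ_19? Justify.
x ∈ ℤ_19 but not a unit; v_19(x) = 2 > 0

ℤ_19 = {x ∈ ℚ_19 : v_19(x) ≥ 0} and ℤ_19^× = {x ∈ ℤ_19 : v_19(x) = 0}. Here v_19(4693/4) = v_19(num) − v_19(den) = 2; compare against these criteria.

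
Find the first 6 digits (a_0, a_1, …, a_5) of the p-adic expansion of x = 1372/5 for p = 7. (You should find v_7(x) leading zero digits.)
(a_0, …, a_5) = (0, 0, 0, 5, 5, 2)

v_7(1372/5) = 3, so a_0 = ... = a_2 = 0. Factor out: x = 7^3 · u with u = 4/5 a unit in ℤ_7. Expand u iteratively via a_{v+i} = u_i mod 7, u_{i+1} = (u_i − a_{v+i})/7:
  u_0 = 4/5;  a_3 = 5;  u_1 = (u_0 − 5)/7 = -3/5
  u_1 = -3/5;  a_4 = 5;  u_2 = (u_1 − 5)/7 = -4/5
  u_2 = -4/5;  a_5 = 2;  u_3 = (u_2 − 2)/7 = -2/5
Digits: (0, 0, 0, 5, 5, 2).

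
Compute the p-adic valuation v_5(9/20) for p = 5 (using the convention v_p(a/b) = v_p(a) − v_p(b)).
v_5(9/20) = -1

Factor powers of 5 from the numerator and denominator of the reduced fraction: 9 = 5^0 · 9 and 20 = 5^1 · 4. Apply v_p(a/b) = v_p(a) − v_p(b): v_5(9/20) = 0 − 1 = -1.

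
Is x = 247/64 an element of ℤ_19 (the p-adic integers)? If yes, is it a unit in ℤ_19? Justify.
x ∈ ℤ_19 but not a unit; v_19(x) = 1 > 0

ℤ_19 = {x ∈ ℚ_19 : v_19(x) ≥ 0} and ℤ_19^× = {x ∈ ℤ_19 : v_19(x) = 0}. Here v_19(247/64) = v_19(num) − v_19(den) = 1; compare against these criteria.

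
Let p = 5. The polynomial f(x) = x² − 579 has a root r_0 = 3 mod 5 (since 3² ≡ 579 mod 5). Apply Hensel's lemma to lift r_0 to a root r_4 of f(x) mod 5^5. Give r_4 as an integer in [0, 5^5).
r_4 = 2823 (mod 3125)

Hensel's recurrence: r_{i+1} = r_i − f(r_i)·(f′(r_i))^{-1} mod 5^{i+2}, with f′(x) = 2x. Iterate:
  r_0 = 3 (mod 5)
  r_1 = 23 (mod 25)
  r_2 = 73 (mod 125)
  r_3 = 323 (mod 625)
  r_4 = 2823 (mod 3125)
Final: r_4 = 2823, and one checks f(r_4) ≡ 0 mod 5^5.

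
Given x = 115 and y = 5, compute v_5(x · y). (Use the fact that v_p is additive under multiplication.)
v_5(575) = 2

v_p(x) = 1 (factor: 115 = 5^1 · 23); v_p(y) = 1 (factor: 5 = 5^1 · 1). Additivity: v_p(xy) = v_p(x) + v_p(y) = 1 + 1 = 2. (Direct check: xy = 575 = 5^2 · (23).)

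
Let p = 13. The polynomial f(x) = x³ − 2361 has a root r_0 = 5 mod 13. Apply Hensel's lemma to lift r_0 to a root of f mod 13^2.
r_1 = 161 (mod 169)

Hensel: r_{i+1} = r_i − f(r_i)/f′(r_i) mod 13^{i+2}, where f′(x) = 3x². Iterate:
  r_0 = 5 (mod 13)
  r_1 = 161 (mod 169)
Final: r = 161 with f(r) ≡ 0 mod 13^2.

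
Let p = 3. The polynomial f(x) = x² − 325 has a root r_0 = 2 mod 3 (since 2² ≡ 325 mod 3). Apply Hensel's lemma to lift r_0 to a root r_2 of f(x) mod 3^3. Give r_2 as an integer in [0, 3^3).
r_2 = 26 (mod 27)

Hensel's recurrence: r_{i+1} = r_i − f(r_i)·(f′(r_i))^{-1} mod 3^{i+2}, with f′(x) = 2x. Iterate:
  r_0 = 2 (mod 3)
  r_1 = 8 (mod 9)
  r_2 = 26 (mod 27)
Final: r_2 = 26, and one checks f(r_2) ≡ 0 mod 3^3.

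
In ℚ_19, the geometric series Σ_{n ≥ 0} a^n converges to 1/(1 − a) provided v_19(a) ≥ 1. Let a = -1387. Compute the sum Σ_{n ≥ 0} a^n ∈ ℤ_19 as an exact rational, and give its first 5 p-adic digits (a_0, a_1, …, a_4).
Σ a^n = 1/(1 − a) = 1/1388;  first 5 digits = (1, 3, 5, 3, 8)

v_19(a) = 1 ≥ 1, so the series converges in ℤ_19 to 1/(1 − a) = 1/(1 − (-1387)) = 1/1388. Expand this rational in ℤ_19: compute digits iteratively via d_i = x_i mod 19, x_{i+1} = (x_i − d_i)/19. The first 5 digits are (1, 3, 5, 3, 8).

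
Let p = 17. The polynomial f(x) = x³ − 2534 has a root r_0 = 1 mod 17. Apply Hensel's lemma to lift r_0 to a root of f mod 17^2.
r_1 = 171 (mod 289)

Hensel: r_{i+1} = r_i − f(r_i)/f′(r_i) mod 17^{i+2}, where f′(x) = 3x². Iterate:
  r_0 = 1 (mod 17)
  r_1 = 171 (mod 289)
Final: r = 171 with f(r) ≡ 0 mod 17^2.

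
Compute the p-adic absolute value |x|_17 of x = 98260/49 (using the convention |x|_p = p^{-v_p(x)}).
|98260/49|_17 = 1/4913

Step 1 — compute v_17(x) by factoring powers of 17 out of the numerator and denominator: v_17(98260/49) = 3. Step 2 — apply |x|_p = p^{-v_p(x)} = 17^{-3} = 1/4913.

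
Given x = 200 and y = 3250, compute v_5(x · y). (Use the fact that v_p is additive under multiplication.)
v_5(650000) = 5

v_p(x) = 2 (factor: 200 = 5^2 · 8); v_p(y) = 3 (factor: 3250 = 5^3 · 26). Additivity: v_p(xy) = v_p(x) + v_p(y) = 2 + 3 = 5. (Direct check: xy = 650000 = 5^5 · (208).)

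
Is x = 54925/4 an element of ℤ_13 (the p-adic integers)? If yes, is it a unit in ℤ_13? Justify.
x ∈ ℤ_13 but not a unit; v_13(x) = 3 > 0

ℤ_13 = {x ∈ ℚ_13 : v_13(x) ≥ 0} and ℤ_13^× = {x ∈ ℤ_13 : v_13(x) = 0}. Here v_13(54925/4) = v_13(num) − v_13(den) = 3; compare against these criteria.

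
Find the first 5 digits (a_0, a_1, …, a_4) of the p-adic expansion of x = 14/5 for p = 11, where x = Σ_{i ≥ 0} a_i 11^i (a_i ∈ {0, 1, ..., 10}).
(a_0, …, a_4) = (5, 2, 2, 2, 2)

v_11(14/5) = 0 (numerator and denominator both coprime to 11), so x ∈ ℤ_11^×. Compute digits iteratively via a_i = x_i mod 11, x_{i+1} = (x_i − a_i)/11, with x_0 = x:
  x_0 = 14/5;  a_0 = 5;  x_1 = (x_0 − 5)/11 = -1/5
  x_1 = -1/5;  a_1 = 2;  x_2 = (x_1 − 2)/11 = -1/5
  x_2 = -1/5;  a_2 = 2;  x_3 = (x_2 − 2)/11 = -1/5
  x_3 = -1/5;  a_3 = 2;  x_4 = (x_3 − 2)/11 = -1/5
  x_4 = -1/5;  a_4 = 2;  x_5 = (x_4 − 2)/11 = -1/5
Digits: (5, 2, 2, 2, 2).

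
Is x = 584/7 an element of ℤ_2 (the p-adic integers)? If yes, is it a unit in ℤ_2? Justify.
x ∈ ℤ_2 but not a unit; v_2(x) = 3 > 0

ℤ_2 = {x ∈ ℚ_2 : v_2(x) ≥ 0} and ℤ_2^× = {x ∈ ℤ_2 : v_2(x) = 0}. Here v_2(584/7) = v_2(num) − v_2(den) = 3; compare against these criteria.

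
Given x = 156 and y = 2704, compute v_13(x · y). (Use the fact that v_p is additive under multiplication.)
v_13(421824) = 3

v_p(x) = 1 (factor: 156 = 13^1 · 12); v_p(y) = 2 (factor: 2704 = 13^2 · 16). Additivity: v_p(xy) = v_p(x) + v_p(y) = 1 + 2 = 3. (Direct check: xy = 421824 = 13^3 · (192).)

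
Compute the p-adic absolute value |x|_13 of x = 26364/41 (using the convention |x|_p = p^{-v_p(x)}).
|26364/41|_13 = 1/2197

Step 1 — compute v_13(x) by factoring powers of 13 out of the numerator and denominator: v_13(26364/41) = 3. Step 2 — apply |x|_p = p^{-v_p(x)} = 13^{-3} = 1/2197.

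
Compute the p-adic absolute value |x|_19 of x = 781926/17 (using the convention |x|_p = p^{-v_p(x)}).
|781926/17|_19 = 1/130321

Step 1 — compute v_19(x) by factoring powers of 19 out of the numerator and denominator: v_19(781926/17) = 4. Step 2 — apply |x|_p = p^{-v_p(x)} = 19^{-4} = 1/130321.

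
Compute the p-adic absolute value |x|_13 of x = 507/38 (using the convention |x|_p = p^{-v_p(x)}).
|507/38|_13 = 1/169

Step 1 — compute v_13(x) by factoring powers of 13 out of the numerator and denominator: v_13(507/38) = 2. Step 2 — apply |x|_p = p^{-v_p(x)} = 13^{-2} = 1/169.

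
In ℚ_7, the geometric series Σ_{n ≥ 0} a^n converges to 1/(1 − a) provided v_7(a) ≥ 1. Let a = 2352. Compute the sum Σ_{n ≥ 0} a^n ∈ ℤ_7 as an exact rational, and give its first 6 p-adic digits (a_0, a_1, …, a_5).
Σ a^n = 1/(1 − a) = -1/2351;  first 6 digits = (1, 0, 6, 6, 1, 0)

v_7(a) = 2 ≥ 1, so the series converges in ℤ_7 to 1/(1 − a) = 1/(1 − 2352) = -1/2351. Expand this rational in ℤ_7: compute digits iteratively via d_i = x_i mod 7, x_{i+1} = (x_i − d_i)/7. The first 6 digits are (1, 0, 6, 6, 1, 0).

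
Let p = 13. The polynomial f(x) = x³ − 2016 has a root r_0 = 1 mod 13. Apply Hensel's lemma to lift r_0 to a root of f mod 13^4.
r_3 = 25065 (mod 28561)

Hensel: r_{i+1} = r_i − f(r_i)/f′(r_i) mod 13^{i+2}, where f′(x) = 3x². Iterate:
  r_0 = 1 (mod 13)
  r_1 = 53 (mod 169)
  r_2 = 898 (mod 2197)
  r_3 = 25065 (mod 28561)
Final: r = 25065 with f(r) ≡ 0 mod 13^4.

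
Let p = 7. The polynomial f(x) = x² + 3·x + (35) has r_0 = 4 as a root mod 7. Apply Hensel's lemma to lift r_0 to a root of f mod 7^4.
r_3 = 1642 (mod 2401)

Hensel: r_{i+1} = r_i − f(r_i)·(f′(r_i))^{-1} mod 7^{i+2}, f′(x) = 2x + 3. Iterate:
  r_0 = 4 (mod 7)
  r_1 = 25 (mod 49)
  r_2 = 270 (mod 343)
  r_3 = 1642 (mod 2401)
Final: r = 1642 satisfies f(r) ≡ 0 mod 7^4.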